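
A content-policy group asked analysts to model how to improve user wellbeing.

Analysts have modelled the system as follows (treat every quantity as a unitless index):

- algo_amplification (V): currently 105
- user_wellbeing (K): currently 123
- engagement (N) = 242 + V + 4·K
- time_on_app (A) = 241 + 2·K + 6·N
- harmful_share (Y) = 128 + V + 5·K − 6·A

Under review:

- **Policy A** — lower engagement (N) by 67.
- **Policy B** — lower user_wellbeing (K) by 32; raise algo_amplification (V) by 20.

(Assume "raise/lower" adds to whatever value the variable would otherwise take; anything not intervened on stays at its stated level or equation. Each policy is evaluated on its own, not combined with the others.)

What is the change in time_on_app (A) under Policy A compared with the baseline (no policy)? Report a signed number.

-402

Baseline:
  V = 105
  K = 123
  N = 242 + 105 + 4·123 = 839
  A = 241 + 2·123 + 6·839 = 5521
Policy A (N − 67):
  V = 105
  K = 123
  N = 242 + 105 + 4·123 (−67 from intervention) = 772
  A = 241 + 2·123 + 6·772 = 5119
Change in A: 5119 − 5521 = -402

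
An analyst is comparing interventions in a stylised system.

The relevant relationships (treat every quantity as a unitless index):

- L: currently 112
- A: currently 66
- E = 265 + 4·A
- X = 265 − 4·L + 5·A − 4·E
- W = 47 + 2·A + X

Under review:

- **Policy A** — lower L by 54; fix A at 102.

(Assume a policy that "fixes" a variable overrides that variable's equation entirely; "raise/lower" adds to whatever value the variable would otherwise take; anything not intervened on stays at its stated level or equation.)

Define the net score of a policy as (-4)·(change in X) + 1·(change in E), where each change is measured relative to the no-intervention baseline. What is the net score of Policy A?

864

Baseline:
  L = 112
  A = 66
  E = 265 + 4·66 = 529
  X = 265 − 4·112 + 5·66 − 4·529 = -1969
Policy A (L − 54, A := 102):
  L = 112 − 54 = 58
  A = 102
  E = 265 + 4·102 = 673
  X = 265 − 4·58 + 5·102 − 4·673 = -2149
ΔX = -2149 − (-1969) = -180; ΔE = 673 − 529 = 144
Score = (-4)·(-180) + 1·144 = 864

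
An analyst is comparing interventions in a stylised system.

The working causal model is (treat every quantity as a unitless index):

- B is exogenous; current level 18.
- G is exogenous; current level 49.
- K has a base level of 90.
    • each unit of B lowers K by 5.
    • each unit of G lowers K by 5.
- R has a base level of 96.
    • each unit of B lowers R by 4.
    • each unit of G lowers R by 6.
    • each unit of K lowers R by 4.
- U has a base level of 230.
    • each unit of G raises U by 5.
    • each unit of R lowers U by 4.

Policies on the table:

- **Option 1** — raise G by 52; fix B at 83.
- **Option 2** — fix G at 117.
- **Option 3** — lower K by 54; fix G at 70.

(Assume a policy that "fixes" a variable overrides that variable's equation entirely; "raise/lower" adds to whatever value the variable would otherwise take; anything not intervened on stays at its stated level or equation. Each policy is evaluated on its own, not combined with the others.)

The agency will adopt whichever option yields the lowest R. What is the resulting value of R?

Option 1 (G + 52, B := 83):
  B = 83
  G = 49 + 52 = 101
  K = 90 − 5·83 − 5·101 = -830
  R = 96 − 4·83 − 6·101 − 4·(-830) = 2478
Option 2 (G := 117):
  B = 18
  G = 117
  K = 90 − 5·18 − 5·117 = -585
  R = 96 − 4·18 − 6·117 − 4·(-585) = 1662
Option 3 (K − 54, G := 70):
  B = 18
  G = 70
  K = 90 − 5·18 − 5·70 (−54 from intervention) = -404
  R = 96 − 4·18 − 6·70 − 4·(-404) = 1220
Comparing — Option 1: R=2478, Option 2: R=1662, Option 3: R=1220. Lowest is 1220 (Option 3).

1220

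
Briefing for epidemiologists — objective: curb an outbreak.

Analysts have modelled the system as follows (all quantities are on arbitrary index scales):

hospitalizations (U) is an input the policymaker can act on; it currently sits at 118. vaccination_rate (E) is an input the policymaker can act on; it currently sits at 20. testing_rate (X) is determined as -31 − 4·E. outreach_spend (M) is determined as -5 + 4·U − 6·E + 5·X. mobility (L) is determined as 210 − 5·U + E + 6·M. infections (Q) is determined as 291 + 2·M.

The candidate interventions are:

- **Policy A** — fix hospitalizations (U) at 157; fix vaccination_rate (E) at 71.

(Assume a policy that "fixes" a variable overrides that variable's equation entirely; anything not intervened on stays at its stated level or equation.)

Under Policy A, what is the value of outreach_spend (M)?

Policy A (U := 157, E := 71):
  U = 157
  E = 71
  X = -31 − 4·71 = -315
  M = -5 + 4·157 − 6·71 + 5·(-315) = -1378

-1378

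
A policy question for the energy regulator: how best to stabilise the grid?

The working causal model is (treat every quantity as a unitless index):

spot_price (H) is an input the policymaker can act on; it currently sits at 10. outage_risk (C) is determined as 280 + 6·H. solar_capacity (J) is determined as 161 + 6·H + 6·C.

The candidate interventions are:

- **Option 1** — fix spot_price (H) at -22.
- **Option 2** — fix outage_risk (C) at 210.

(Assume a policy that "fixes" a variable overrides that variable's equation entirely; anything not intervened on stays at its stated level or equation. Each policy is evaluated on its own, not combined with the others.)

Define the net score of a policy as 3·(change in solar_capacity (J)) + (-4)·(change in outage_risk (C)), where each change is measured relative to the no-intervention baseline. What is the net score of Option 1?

Baseline:
  H = 10
  C = 280 + 6·10 = 340
  J = 161 + 6·10 + 6·340 = 2261
Option 1 (H := -22):
  H = -22
  C = 280 + 6·(-22) = 148
  J = 161 + 6·(-22) + 6·148 = 917
ΔJ = 917 − 2261 = -1344; ΔC = 148 − 340 = -192
Score = 3·(-1344) + (-4)·(-192) = -3264

-3264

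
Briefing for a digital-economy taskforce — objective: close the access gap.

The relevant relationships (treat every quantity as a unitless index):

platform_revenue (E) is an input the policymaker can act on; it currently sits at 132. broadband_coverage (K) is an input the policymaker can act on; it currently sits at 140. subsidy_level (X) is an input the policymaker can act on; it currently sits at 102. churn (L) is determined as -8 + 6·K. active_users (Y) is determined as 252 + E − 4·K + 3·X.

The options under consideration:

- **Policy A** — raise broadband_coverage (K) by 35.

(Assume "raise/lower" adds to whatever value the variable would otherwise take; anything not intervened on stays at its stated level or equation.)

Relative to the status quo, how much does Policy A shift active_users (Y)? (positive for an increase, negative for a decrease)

-140

Baseline:
  E = 132
  K = 140
  X = 102
  Y = 252 + 132 − 4·140 + 3·102 = 130
Policy A (K + 35):
  E = 132
  K = 140 + 35 = 175
  X = 102
  Y = 252 + 132 − 4·175 + 3·102 = -10
Change in Y: -10 − 130 = -140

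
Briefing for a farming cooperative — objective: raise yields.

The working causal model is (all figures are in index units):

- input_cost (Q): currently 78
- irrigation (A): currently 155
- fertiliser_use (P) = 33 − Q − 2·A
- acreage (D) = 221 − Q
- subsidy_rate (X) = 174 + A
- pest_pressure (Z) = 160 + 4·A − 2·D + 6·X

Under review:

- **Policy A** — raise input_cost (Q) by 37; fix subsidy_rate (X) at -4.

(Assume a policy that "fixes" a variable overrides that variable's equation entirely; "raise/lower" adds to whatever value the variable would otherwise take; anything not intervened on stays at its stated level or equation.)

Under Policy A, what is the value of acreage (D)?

Policy A (Q + 37, X := -4):
  Q = 78 + 37 = 115
  D = 221 − 115 = 106

106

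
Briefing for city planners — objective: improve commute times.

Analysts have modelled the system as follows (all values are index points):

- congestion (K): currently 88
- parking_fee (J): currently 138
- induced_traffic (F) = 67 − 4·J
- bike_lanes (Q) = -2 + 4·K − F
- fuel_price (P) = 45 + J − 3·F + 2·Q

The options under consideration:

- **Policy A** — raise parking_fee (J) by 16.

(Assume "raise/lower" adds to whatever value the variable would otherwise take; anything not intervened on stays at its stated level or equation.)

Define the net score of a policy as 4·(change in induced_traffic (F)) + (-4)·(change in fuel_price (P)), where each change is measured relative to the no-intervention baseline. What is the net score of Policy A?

-1600

Baseline:
  K = 88
  J = 138
  F = 67 − 4·138 = -485
  Q = -2 + 4·88 − (-485) = 835
  P = 45 + 138 − 3·(-485) + 2·835 = 3308
Policy A (J + 16):
  K = 88
  J = 138 + 16 = 154
  F = 67 − 4·154 = -549
  Q = -2 + 4·88 − (-549) = 899
  P = 45 + 154 − 3·(-549) + 2·899 = 3644
ΔF = -549 − (-485) = -64; ΔP = 3644 − 3308 = 336
Score = 4·(-64) + (-4)·336 = -1600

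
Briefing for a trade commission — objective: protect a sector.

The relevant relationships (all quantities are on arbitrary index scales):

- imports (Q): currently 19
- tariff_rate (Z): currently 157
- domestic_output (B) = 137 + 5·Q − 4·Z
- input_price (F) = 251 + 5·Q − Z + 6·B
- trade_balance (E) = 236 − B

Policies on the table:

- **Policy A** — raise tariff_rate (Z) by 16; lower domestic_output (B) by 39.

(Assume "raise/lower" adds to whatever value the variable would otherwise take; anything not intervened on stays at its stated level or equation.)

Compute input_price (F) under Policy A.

Policy A (Z + 16, B − 39):
  Q = 19
  Z = 157 + 16 = 173
  B = 137 + 5·19 − 4·173 (−39 from intervention) = -499
  F = 251 + 5·19 − 173 + 6·(-499) = -2821

-2821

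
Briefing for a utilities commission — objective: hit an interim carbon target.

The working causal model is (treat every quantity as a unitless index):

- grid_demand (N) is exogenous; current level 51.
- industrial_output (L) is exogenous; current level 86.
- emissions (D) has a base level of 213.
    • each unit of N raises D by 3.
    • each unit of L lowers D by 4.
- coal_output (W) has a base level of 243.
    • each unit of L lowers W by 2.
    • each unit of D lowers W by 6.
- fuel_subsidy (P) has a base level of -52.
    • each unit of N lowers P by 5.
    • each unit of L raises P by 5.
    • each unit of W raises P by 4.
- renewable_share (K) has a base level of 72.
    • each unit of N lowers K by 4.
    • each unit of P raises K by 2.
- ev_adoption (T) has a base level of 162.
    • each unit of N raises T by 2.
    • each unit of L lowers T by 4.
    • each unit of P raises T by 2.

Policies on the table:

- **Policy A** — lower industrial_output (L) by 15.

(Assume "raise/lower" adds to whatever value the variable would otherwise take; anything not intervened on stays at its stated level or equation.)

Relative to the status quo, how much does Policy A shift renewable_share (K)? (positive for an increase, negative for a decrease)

-2790

Baseline:
  N = 51
  L = 86
  D = 213 + 3·51 − 4·86 = 22
  W = 243 − 2·86 − 6·22 = -61
  P = -52 − 5·51 + 5·86 + 4·(-61) = -121
  K = 72 − 4·51 + 2·(-121) = -374
Policy A (L − 15):
  N = 51
  L = 86 − 15 = 71
  D = 213 + 3·51 − 4·71 = 82
  W = 243 − 2·71 − 6·82 = -391
  P = -52 − 5·51 + 5·71 + 4·(-391) = -1516
  K = 72 − 4·51 + 2·(-1516) = -3164
Change in K: -3164 − (-374) = -2790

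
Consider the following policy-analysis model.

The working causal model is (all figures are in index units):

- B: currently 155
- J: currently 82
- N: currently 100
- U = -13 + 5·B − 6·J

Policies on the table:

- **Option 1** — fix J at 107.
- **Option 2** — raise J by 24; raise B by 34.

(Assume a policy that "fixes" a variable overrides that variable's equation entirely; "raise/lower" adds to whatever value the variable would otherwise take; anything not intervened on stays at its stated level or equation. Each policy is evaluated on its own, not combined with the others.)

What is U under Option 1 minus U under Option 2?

-176

Option 1 (J := 107):
  B = 155
  J = 107
  U = -13 + 5·155 − 6·107 = 120
Option 2 (J + 24, B + 34):
  B = 155 + 34 = 189
  J = 82 + 24 = 106
  U = -13 + 5·189 − 6·106 = 296
U: 120 − 296 = -176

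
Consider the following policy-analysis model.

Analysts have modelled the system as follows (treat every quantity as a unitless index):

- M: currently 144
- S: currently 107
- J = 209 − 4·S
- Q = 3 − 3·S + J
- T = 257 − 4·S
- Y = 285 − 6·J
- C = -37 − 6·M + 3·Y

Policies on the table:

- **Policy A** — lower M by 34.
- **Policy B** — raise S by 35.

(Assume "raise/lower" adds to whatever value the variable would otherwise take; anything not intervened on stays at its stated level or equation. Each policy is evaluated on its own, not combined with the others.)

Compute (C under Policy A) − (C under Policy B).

Policy A (M − 34):
  M = 144 − 34 = 110
  S = 107
  J = 209 − 4·107 = -219
  Y = 285 − 6·(-219) = 1599
  C = -37 − 6·110 + 3·1599 = 4100
Policy B (S + 35):
  M = 144
  S = 107 + 35 = 142
  J = 209 − 4·142 = -359
  Y = 285 − 6·(-359) = 2439
  C = -37 − 6·144 + 3·2439 = 6416
C: 4100 − 6416 = -2316

-2316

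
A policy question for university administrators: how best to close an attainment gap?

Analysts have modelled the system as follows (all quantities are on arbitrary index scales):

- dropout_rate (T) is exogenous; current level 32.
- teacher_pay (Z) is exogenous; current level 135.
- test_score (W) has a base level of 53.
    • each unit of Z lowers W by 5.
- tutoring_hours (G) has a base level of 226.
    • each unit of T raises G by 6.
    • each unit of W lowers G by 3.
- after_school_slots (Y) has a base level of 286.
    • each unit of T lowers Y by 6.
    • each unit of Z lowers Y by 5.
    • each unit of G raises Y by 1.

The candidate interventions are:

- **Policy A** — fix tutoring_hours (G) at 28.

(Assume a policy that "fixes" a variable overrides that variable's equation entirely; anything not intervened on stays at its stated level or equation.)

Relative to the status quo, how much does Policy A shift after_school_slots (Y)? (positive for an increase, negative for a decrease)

Baseline:
  T = 32
  Z = 135
  W = 53 − 5·135 = -622
  G = 226 + 6·32 − 3·(-622) = 2284
  Y = 286 − 6·32 − 5·135 + 2284 = 1703
Policy A (G := 28):
  T = 32
  Z = 135
  W = 53 − 5·135 = -622
  G = 28
  Y = 286 − 6·32 − 5·135 + 28 = -553
Change in Y: -553 − 1703 = -2256

-2256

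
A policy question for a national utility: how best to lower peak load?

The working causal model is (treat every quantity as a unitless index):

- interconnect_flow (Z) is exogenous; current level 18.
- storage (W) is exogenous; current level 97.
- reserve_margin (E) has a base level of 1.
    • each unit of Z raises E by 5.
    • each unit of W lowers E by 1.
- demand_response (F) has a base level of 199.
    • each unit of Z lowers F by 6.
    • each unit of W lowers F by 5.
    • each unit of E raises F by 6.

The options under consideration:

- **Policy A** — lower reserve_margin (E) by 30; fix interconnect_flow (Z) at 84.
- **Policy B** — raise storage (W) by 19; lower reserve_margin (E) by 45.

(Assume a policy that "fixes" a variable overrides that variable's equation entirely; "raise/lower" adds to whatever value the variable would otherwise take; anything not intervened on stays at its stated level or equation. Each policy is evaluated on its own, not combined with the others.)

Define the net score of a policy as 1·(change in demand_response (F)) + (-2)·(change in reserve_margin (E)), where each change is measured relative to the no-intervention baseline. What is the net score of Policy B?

-351

Baseline:
  Z = 18
  W = 97
  E = 1 + 5·18 − 97 = -6
  F = 199 − 6·18 − 5·97 + 6·(-6) = -430
Policy B (W + 19, E − 45):
  Z = 18
  W = 97 + 19 = 116
  E = 1 + 5·18 − 116 (−45 from intervention) = -70
  F = 199 − 6·18 − 5·116 + 6·(-70) = -909
ΔF = -909 − (-430) = -479; ΔE = -70 − (-6) = -64
Score = 1·(-479) + (-2)·(-64) = -351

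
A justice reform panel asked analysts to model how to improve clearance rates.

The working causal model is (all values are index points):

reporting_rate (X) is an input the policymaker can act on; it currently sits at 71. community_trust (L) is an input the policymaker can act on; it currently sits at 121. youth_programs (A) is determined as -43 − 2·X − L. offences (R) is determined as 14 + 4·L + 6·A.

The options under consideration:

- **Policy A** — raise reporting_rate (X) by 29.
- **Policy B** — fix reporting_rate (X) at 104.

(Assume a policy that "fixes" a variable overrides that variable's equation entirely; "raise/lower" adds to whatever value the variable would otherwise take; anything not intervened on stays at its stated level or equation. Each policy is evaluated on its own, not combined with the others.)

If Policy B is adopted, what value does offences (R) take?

-1734

Policy B (X := 104):
  X = 104
  L = 121
  A = -43 − 2·104 − 121 = -372
  R = 14 + 4·121 + 6·(-372) = -1734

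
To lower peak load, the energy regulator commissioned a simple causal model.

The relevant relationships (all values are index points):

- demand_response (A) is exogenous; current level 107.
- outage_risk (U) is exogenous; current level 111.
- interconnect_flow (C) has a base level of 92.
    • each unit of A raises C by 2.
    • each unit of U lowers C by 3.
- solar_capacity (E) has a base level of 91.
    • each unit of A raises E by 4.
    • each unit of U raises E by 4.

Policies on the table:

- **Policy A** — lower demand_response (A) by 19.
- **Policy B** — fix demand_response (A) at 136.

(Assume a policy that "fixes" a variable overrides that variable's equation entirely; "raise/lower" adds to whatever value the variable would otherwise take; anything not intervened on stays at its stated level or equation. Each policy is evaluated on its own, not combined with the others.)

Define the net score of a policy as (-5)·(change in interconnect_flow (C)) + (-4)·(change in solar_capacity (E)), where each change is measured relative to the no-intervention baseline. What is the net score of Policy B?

-754

Baseline:
  A = 107
  U = 111
  C = 92 + 2·107 − 3·111 = -27
  E = 91 + 4·107 + 4·111 = 963
Policy B (A := 136):
  A = 136
  U = 111
  C = 92 + 2·136 − 3·111 = 31
  E = 91 + 4·136 + 4·111 = 1079
ΔC = 31 − (-27) = 58; ΔE = 1079 − 963 = 116
Score = (-5)·58 + (-4)·116 = -754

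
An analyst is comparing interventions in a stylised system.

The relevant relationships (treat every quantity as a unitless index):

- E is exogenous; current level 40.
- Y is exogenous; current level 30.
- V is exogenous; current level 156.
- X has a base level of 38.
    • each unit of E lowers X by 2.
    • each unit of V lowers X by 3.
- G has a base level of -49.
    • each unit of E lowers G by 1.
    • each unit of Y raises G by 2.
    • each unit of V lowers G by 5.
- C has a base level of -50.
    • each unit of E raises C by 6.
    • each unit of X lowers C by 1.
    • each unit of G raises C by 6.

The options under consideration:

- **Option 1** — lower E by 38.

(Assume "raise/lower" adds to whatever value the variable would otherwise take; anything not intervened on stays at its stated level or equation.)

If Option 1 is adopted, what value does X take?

-434

Option 1 (E − 38):
  E = 40 − 38 = 2
  V = 156
  X = 38 − 2·2 − 3·156 = -434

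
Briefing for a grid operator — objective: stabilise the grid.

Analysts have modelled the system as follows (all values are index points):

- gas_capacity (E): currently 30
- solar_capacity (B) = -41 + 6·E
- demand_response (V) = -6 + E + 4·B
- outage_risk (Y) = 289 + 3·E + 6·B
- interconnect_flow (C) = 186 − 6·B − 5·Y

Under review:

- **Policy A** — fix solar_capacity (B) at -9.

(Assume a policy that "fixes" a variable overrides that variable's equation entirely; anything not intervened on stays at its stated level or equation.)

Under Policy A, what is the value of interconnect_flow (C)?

-1385

Policy A (B := -9):
  E = 30
  B = -9
  Y = 289 + 3·30 + 6·(-9) = 325
  C = 186 − 6·(-9) − 5·325 = -1385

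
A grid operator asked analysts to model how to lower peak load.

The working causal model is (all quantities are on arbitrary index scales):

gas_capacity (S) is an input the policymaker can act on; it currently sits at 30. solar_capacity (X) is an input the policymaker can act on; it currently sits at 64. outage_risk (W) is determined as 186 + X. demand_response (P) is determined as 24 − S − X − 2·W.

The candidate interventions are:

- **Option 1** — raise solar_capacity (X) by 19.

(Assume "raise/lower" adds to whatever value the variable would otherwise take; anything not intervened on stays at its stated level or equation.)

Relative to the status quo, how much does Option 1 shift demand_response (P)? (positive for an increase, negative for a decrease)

Baseline:
  S = 30
  X = 64
  W = 186 + 64 = 250
  P = 24 − 30 − 64 − 2·250 = -570
Option 1 (X + 19):
  S = 30
  X = 64 + 19 = 83
  W = 186 + 83 = 269
  P = 24 − 30 − 83 − 2·269 = -627
Change in P: -627 − (-570) = -57

-57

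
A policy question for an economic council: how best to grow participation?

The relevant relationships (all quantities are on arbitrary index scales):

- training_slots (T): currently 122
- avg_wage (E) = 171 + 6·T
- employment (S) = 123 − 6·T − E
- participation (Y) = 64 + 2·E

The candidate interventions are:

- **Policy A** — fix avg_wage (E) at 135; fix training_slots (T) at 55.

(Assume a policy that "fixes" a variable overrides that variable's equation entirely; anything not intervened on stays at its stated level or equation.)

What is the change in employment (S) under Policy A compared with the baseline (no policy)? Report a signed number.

Baseline:
  T = 122
  E = 171 + 6·122 = 903
  S = 123 − 6·122 − 903 = -1512
Policy A (E := 135, T := 55):
  T = 55
  E = 135
  S = 123 − 6·55 − 135 = -342
Change in S: -342 − (-1512) = 1170

1170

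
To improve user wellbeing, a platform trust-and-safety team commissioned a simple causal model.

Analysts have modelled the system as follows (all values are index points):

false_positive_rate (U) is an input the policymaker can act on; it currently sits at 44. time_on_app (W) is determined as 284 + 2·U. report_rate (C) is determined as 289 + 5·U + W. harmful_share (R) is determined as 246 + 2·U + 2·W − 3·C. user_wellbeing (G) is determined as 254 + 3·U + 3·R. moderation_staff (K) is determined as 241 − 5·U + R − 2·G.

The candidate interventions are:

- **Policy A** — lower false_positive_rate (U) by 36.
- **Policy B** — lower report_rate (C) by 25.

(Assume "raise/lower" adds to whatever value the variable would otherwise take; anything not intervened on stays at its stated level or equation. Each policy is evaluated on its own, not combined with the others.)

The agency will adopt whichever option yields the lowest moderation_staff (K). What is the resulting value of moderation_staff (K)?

4770

Policy A (U − 36):
  U = 44 − 36 = 8
  W = 284 + 2·8 = 300
  C = 289 + 5·8 + 300 = 629
  R = 246 + 2·8 + 2·300 − 3·629 = -1025
  G = 254 + 3·8 + 3·(-1025) = -2797
  K = 241 − 5·8 + (-1025) − 2·(-2797) = 4770
Policy B (C − 25):
  U = 44
  W = 284 + 2·44 = 372
  C = 289 + 5·44 + 372 (−25 from intervention) = 856
  R = 246 + 2·44 + 2·372 − 3·856 = -1490
  G = 254 + 3·44 + 3·(-1490) = -4084
  K = 241 − 5·44 + (-1490) − 2·(-4084) = 6699
Comparing — Policy A: K=4770, Policy B: K=6699. Lowest is 4770 (Policy A).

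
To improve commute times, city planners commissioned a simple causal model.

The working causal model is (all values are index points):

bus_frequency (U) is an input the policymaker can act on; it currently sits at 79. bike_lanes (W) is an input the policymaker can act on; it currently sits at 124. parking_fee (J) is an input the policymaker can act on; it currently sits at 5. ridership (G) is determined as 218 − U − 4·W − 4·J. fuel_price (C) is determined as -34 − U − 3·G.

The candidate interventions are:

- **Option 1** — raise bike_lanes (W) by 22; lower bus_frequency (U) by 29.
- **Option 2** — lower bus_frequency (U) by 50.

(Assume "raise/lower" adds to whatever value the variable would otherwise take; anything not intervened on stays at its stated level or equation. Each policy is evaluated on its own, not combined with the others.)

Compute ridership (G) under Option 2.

-327

Option 2 (U − 50):
  U = 79 − 50 = 29
  W = 124
  J = 5
  G = 218 − 29 − 4·124 − 4·5 = -327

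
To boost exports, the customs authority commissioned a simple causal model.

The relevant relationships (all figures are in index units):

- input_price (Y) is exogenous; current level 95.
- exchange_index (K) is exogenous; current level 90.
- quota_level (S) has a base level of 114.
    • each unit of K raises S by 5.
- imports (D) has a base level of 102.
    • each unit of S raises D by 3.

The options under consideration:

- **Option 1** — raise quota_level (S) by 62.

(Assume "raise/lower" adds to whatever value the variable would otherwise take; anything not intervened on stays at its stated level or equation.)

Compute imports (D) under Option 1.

Option 1 (S + 62):
  K = 90
  S = 114 + 5·90 (+62 from intervention) = 626
  D = 102 + 3·626 = 1980

1980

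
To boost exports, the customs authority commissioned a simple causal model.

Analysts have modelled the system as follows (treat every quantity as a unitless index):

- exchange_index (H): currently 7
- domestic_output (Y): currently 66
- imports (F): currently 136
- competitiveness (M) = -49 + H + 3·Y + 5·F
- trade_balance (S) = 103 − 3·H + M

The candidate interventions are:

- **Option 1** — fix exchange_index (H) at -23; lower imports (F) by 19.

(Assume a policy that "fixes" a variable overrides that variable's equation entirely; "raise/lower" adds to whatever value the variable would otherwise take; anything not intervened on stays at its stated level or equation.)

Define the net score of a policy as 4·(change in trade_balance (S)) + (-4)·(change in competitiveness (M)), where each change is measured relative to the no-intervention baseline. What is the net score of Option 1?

Baseline:
  H = 7
  Y = 66
  F = 136
  M = -49 + 7 + 3·66 + 5·136 = 836
  S = 103 − 3·7 + 836 = 918
Option 1 (H := -23, F − 19):
  H = -23
  Y = 66
  F = 136 − 19 = 117
  M = -49 + (-23) + 3·66 + 5·117 = 711
  S = 103 − 3·(-23) + 711 = 883
ΔS = 883 − 918 = -35; ΔM = 711 − 836 = -125
Score = 4·(-35) + (-4)·(-125) = 360

360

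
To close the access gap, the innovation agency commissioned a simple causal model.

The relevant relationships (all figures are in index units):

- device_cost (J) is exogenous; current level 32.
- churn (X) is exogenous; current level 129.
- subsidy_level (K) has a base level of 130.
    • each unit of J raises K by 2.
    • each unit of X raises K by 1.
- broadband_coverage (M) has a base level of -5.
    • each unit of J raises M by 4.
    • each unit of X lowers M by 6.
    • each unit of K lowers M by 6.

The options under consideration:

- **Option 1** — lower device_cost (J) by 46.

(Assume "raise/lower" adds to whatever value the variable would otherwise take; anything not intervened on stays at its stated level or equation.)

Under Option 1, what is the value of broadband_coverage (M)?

-2221

Option 1 (J − 46):
  J = 32 − 46 = -14
  X = 129
  K = 130 + 2·(-14) + 129 = 231
  M = -5 + 4·(-14) − 6·129 − 6·231 = -2221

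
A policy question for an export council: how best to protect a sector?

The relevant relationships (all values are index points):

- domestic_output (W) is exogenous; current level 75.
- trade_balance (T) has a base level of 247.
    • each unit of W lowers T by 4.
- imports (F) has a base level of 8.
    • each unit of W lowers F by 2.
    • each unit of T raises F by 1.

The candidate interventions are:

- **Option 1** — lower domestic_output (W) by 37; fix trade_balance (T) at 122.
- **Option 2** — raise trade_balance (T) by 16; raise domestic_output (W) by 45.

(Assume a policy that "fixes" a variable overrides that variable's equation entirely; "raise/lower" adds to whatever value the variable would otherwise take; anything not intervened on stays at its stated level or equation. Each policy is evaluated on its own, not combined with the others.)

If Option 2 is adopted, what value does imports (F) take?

Option 2 (T + 16, W + 45):
  W = 75 + 45 = 120
  T = 247 − 4·120 (+16 from intervention) = -217
  F = 8 − 2·120 + (-217) = -449

-449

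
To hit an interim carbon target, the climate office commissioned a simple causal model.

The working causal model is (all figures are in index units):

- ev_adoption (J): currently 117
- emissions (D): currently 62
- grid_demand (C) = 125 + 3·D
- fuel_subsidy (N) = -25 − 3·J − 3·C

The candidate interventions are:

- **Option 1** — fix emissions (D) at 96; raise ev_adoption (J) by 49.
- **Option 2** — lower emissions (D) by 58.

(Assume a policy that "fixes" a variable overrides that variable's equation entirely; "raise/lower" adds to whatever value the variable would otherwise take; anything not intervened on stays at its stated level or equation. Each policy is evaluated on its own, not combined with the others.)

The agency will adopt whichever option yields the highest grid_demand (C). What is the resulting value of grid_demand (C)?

413

Option 1 (D := 96, J + 49):
  D = 96
  C = 125 + 3·96 = 413
Option 2 (D − 58):
  D = 62 − 58 = 4
  C = 125 + 3·4 = 137
Comparing — Option 1: C=413, Option 2: C=137. Highest is 413 (Option 1).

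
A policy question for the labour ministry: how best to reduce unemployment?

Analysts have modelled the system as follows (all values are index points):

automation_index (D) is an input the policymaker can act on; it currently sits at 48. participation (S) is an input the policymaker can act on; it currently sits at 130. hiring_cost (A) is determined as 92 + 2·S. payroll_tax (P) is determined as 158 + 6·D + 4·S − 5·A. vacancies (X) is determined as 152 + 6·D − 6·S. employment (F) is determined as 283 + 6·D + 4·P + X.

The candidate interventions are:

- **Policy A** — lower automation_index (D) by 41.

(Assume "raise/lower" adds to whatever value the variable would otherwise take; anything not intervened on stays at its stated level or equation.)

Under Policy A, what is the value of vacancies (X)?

-586

Policy A (D − 41):
  D = 48 − 41 = 7
  S = 130
  X = 152 + 6·7 − 6·130 = -586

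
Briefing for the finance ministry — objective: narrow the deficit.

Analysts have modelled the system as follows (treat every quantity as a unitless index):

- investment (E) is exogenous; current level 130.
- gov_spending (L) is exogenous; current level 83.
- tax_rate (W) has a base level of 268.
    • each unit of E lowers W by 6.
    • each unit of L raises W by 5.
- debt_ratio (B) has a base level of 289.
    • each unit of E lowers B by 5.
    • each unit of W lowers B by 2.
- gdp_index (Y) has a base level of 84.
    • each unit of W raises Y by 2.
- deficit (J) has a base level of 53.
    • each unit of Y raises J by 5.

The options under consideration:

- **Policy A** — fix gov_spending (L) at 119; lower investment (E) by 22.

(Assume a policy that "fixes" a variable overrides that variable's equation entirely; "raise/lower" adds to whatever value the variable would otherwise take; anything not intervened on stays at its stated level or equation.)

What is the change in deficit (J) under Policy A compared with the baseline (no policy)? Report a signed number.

3120

Baseline:
  E = 130
  L = 83
  W = 268 − 6·130 + 5·83 = -97
  Y = 84 + 2·(-97) = -110
  J = 53 + 5·(-110) = -497
Policy A (L := 119, E − 22):
  E = 130 − 22 = 108
  L = 119
  W = 268 − 6·108 + 5·119 = 215
  Y = 84 + 2·215 = 514
  J = 53 + 5·514 = 2623
Change in J: 2623 − (-497) = 3120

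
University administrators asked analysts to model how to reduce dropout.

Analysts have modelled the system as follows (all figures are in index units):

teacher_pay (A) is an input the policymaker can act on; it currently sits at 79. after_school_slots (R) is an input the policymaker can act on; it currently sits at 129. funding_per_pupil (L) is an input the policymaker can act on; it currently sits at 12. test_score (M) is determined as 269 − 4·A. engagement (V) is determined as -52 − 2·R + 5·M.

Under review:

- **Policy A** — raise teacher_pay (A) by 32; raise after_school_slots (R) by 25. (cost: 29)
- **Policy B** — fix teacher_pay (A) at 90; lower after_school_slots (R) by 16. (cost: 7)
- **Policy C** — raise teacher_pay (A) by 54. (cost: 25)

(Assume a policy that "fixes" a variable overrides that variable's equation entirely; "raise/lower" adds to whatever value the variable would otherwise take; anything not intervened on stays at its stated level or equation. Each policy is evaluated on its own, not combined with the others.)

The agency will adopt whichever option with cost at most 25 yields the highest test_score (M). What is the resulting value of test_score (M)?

-91

Policy B (A := 90, R − 16):
  A = 90
  M = 269 − 4·90 = -91
Policy C (A + 54):
  A = 79 + 54 = 133
  M = 269 − 4·133 = -263
Comparing — Policy B: M=-91, Policy C: M=-263. Highest is -91 (Policy B).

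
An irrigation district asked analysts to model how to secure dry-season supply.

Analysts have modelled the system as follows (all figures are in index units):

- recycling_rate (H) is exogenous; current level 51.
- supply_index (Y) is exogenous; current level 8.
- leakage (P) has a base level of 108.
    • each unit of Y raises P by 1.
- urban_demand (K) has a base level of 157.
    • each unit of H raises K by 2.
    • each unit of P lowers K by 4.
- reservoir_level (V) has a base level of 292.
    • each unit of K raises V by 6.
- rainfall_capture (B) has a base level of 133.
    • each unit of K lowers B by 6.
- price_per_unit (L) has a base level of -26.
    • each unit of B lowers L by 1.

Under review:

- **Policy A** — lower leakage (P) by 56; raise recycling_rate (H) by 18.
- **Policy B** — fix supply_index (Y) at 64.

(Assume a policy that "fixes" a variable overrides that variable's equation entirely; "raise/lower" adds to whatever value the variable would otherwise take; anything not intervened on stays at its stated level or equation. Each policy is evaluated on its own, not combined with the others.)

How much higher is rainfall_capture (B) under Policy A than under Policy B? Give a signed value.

Policy A (P − 56, H + 18):
  H = 51 + 18 = 69
  Y = 8
  P = 108 + 8 (−56 from intervention) = 60
  K = 157 + 2·69 − 4·60 = 55
  B = 133 − 6·55 = -197
Policy B (Y := 64):
  H = 51
  Y = 64
  P = 108 + 64 = 172
  K = 157 + 2·51 − 4·172 = -429
  B = 133 − 6·(-429) = 2707
B: -197 − 2707 = -2904

-2904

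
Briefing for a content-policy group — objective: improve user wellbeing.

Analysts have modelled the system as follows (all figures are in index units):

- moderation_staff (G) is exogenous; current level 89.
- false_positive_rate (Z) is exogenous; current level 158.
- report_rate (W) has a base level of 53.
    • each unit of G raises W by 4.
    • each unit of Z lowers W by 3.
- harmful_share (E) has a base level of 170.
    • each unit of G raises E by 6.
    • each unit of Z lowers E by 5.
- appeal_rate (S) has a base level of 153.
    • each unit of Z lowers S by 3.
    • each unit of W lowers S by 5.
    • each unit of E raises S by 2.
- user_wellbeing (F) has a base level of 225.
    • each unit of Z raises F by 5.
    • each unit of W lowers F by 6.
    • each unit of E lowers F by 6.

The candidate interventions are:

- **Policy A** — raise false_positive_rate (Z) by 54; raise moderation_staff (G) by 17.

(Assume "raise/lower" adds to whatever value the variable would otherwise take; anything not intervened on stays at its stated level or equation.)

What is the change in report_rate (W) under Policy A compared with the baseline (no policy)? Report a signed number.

Baseline:
  G = 89
  Z = 158
  W = 53 + 4·89 − 3·158 = -65
Policy A (Z + 54, G + 17):
  G = 89 + 17 = 106
  Z = 158 + 54 = 212
  W = 53 + 4·106 − 3·212 = -159
Change in W: -159 − (-65) = -94

-94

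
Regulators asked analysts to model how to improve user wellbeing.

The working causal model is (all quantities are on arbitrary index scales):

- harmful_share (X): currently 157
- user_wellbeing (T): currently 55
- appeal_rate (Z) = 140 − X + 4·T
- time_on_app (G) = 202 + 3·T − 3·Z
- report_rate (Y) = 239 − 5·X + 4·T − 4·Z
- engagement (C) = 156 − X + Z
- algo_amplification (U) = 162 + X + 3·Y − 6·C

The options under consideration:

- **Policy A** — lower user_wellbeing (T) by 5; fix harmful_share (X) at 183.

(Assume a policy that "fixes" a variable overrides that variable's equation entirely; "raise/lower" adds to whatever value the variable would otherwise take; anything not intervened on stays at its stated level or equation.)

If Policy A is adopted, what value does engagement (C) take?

130

Policy A (T − 5, X := 183):
  X = 183
  T = 55 − 5 = 50
  Z = 140 − 183 + 4·50 = 157
  C = 156 − 183 + 157 = 130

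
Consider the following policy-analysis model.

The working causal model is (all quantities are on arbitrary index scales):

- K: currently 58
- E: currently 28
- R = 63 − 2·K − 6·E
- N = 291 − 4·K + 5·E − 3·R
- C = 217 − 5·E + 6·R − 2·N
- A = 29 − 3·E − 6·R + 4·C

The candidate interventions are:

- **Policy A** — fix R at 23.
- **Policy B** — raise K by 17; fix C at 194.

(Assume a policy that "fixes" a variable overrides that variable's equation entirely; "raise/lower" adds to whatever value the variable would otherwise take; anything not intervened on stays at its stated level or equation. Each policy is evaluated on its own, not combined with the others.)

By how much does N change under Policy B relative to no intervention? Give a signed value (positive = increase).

34

Baseline:
  K = 58
  E = 28
  R = 63 − 2·58 − 6·28 = -221
  N = 291 − 4·58 + 5·28 − 3·(-221) = 862
Policy B (K + 17, C := 194):
  K = 58 + 17 = 75
  E = 28
  R = 63 − 2·75 − 6·28 = -255
  N = 291 − 4·75 + 5·28 − 3·(-255) = 896
Change in N: 896 − 862 = 34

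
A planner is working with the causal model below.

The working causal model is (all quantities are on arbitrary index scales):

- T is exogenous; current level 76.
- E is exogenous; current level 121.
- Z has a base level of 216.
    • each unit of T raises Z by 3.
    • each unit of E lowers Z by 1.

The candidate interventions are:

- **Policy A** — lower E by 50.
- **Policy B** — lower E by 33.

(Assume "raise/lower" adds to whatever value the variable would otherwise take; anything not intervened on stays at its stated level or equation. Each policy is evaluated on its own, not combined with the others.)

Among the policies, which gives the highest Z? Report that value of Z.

Policy A (E − 50):
  T = 76
  E = 121 − 50 = 71
  Z = 216 + 3·76 − 71 = 373
Policy B (E − 33):
  T = 76
  E = 121 − 33 = 88
  Z = 216 + 3·76 − 88 = 356
Comparing — Policy A: Z=373, Policy B: Z=356. Highest is 373 (Policy A).

373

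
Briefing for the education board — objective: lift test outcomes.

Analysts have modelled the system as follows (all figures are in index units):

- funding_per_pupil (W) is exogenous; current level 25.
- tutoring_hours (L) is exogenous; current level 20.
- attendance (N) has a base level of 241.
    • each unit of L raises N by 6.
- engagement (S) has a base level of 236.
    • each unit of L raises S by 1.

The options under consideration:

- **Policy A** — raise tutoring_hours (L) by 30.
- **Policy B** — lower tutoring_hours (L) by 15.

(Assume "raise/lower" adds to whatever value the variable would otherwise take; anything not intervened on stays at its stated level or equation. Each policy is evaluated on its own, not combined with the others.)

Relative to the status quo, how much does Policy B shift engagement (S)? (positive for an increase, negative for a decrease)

Baseline:
  L = 20
  S = 236 + 20 = 256
Policy B (L − 15):
  L = 20 − 15 = 5
  S = 236 + 5 = 241
Change in S: 241 − 256 = -15

-15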